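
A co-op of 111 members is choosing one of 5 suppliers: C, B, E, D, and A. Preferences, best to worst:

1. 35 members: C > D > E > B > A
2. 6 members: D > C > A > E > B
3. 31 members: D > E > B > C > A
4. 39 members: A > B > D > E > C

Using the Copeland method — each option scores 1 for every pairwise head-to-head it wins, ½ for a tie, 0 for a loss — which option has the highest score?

D

C: beats A; loses to B, E, and D → score 1.
B: beats C and A; loses to E and D → score 2.
E: beats C, B, and A; loses to D → score 3.
D: beats C, B, E, and A → score 4.
A: loses to C, B, E, and D → score 0.
D has the best pairwise record.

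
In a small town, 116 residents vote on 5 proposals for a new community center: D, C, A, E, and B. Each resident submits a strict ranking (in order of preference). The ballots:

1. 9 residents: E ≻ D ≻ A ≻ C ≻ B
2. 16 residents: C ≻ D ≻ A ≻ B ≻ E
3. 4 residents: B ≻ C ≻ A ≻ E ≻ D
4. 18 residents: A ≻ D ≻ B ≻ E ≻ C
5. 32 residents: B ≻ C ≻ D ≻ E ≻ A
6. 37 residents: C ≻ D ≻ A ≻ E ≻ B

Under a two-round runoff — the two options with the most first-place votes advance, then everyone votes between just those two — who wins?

Round 1 first-place votes: D 0, C 53, A 18, E 9, B 36.
C and B advance.
Runoff: C is preferred to B by 62 voters; B by 54.
C wins the runoff.

C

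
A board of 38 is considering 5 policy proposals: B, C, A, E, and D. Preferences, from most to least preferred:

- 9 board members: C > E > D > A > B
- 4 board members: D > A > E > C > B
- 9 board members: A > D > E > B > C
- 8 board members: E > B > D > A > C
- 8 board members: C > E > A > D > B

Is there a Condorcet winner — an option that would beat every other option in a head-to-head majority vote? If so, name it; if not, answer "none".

E vs B: 38–0 for E.
E vs C: 21–17 for E.
E vs A: 25–13 for E.
E vs D: 25–13 for E.
E beats every other option head-to-head.

E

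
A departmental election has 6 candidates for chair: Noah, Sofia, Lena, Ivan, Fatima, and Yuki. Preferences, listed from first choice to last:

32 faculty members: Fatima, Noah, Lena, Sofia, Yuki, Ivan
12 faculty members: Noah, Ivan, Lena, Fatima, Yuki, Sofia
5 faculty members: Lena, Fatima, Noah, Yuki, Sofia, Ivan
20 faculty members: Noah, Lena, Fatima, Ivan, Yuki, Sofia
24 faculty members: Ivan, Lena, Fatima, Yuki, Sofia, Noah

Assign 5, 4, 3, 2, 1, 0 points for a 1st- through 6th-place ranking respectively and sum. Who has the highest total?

Noah: 32·4 + 12·5 + 5·3 + 20·5 + 24·0 = 303
Sofia: 32·2 + 12·0 + 5·1 + 20·0 + 24·1 = 93
Lena: 32·3 + 12·3 + 5·5 + 20·4 + 24·4 = 333
Ivan: 32·0 + 12·4 + 5·0 + 20·2 + 24·5 = 208
Fatima: 32·5 + 12·2 + 5·4 + 20·3 + 24·3 = 336
Yuki: 32·1 + 12·1 + 5·2 + 20·1 + 24·2 = 122
Fatima has the highest Borda score (336).

Fatima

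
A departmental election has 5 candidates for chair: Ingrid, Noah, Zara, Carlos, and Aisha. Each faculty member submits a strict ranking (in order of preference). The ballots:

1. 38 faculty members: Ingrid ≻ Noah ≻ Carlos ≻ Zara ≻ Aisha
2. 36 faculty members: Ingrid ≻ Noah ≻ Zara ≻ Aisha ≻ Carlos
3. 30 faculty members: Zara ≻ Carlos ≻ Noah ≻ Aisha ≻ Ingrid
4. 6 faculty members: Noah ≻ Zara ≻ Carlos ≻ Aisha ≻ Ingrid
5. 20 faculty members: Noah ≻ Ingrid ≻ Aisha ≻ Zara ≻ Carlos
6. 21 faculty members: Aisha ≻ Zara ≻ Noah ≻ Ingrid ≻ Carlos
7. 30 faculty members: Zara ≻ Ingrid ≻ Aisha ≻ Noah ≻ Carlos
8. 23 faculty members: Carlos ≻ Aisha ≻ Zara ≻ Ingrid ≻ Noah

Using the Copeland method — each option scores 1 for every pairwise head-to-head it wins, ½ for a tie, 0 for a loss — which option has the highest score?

Ingrid: beats Noah, Carlos, and Aisha; loses to Zara → score 3.
Noah: beats Carlos and Aisha; loses to Ingrid and Zara → score 2.
Zara: beats Ingrid, Noah, Carlos, and Aisha → score 4.
Carlos: loses to Ingrid, Noah, Zara, and Aisha → score 0.
Aisha: beats Carlos; loses to Ingrid, Noah, and Zara → score 1.
Zara has the best pairwise record.

Zara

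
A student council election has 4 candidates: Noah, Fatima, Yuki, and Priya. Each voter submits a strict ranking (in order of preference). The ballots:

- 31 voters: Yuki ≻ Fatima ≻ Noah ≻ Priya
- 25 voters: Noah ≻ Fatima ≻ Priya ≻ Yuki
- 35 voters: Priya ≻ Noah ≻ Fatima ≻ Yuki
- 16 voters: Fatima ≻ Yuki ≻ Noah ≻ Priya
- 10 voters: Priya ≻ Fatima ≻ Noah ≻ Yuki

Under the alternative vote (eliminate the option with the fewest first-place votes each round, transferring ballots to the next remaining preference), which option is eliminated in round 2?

Noah

Round 1: Noah 25, Fatima 16, Yuki 31, Priya 45. Eliminate Fatima.
Round 2: Noah 25, Yuki 47, Priya 45. Eliminate Noah.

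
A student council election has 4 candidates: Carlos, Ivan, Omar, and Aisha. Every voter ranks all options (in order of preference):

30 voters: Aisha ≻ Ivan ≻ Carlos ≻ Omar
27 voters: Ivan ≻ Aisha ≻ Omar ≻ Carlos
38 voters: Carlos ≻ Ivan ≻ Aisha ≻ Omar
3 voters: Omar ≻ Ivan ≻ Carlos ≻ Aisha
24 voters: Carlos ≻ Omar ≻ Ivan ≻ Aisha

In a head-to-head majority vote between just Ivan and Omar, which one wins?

Voters preferring Ivan to Omar: 95; preferring Omar to Ivan: 27.
Ivan wins the head-to-head.

Ivan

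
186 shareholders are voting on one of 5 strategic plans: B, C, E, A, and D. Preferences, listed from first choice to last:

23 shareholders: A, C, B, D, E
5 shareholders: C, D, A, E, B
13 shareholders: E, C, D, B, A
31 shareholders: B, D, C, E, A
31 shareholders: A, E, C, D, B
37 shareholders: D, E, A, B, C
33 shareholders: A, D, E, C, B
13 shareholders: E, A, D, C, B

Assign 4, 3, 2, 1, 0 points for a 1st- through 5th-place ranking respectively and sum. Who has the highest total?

A

B: 23·2 + 5·0 + 13·1 + 31·4 + 31·0 + 37·1 + 33·0 + 13·0 = 220
C: 23·3 + 5·4 + 13·3 + 31·2 + 31·2 + 37·0 + 33·1 + 13·1 = 298
E: 23·0 + 5·1 + 13·4 + 31·1 + 31·3 + 37·3 + 33·2 + 13·4 = 410
A: 23·4 + 5·2 + 13·0 + 31·0 + 31·4 + 37·2 + 33·4 + 13·3 = 471
D: 23·1 + 5·3 + 13·2 + 31·3 + 31·1 + 37·4 + 33·3 + 13·2 = 461
A has the highest Borda score (471).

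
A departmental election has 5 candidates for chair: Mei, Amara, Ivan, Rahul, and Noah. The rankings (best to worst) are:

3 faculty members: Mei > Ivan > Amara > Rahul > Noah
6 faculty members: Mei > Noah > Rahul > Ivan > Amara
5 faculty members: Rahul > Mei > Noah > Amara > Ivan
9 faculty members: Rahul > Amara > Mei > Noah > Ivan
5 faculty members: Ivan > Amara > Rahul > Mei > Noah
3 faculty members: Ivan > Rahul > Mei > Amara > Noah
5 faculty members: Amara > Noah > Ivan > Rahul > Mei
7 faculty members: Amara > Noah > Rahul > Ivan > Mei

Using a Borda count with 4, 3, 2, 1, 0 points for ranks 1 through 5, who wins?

Mei: 3·4 + 6·4 + 5·3 + 9·2 + 5·1 + 3·2 + 5·0 + 7·0 = 80
Amara: 3·2 + 6·0 + 5·1 + 9·3 + 5·3 + 3·1 + 5·4 + 7·4 = 104
Ivan: 3·3 + 6·1 + 5·0 + 9·0 + 5·4 + 3·4 + 5·2 + 7·1 = 64
Rahul: 3·1 + 6·2 + 5·4 + 9·4 + 5·2 + 3·3 + 5·1 + 7·2 = 109
Noah: 3·0 + 6·3 + 5·2 + 9·1 + 5·0 + 3·0 + 5·3 + 7·3 = 73
Rahul has the highest Borda score (109).

Rahul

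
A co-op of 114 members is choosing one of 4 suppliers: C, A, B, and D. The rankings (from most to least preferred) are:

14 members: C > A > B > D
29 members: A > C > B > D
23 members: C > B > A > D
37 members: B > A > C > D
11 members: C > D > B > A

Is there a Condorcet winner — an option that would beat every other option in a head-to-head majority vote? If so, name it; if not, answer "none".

none

Checking pairwise contests:
A beats C 66–48.
B beats A 71–43.
C beats B 77–37.
C beats D 114–0.
Every option loses at least one head-to-head, so there is no Condorcet winner.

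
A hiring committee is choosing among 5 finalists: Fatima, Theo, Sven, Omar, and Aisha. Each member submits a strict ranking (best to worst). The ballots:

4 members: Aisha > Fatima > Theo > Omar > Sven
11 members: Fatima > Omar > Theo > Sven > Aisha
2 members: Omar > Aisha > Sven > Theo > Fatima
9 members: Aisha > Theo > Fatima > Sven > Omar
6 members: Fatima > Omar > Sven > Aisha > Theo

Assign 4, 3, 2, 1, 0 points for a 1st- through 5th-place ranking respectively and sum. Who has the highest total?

Fatima: 4·3 + 11·4 + 2·0 + 9·2 + 6·4 = 98
Theo: 4·2 + 11·2 + 2·1 + 9·3 + 6·0 = 59
Sven: 4·0 + 11·1 + 2·2 + 9·1 + 6·2 = 36
Omar: 4·1 + 11·3 + 2·4 + 9·0 + 6·3 = 63
Aisha: 4·4 + 11·0 + 2·3 + 9·4 + 6·1 = 64
Fatima has the highest Borda score (98).

Fatima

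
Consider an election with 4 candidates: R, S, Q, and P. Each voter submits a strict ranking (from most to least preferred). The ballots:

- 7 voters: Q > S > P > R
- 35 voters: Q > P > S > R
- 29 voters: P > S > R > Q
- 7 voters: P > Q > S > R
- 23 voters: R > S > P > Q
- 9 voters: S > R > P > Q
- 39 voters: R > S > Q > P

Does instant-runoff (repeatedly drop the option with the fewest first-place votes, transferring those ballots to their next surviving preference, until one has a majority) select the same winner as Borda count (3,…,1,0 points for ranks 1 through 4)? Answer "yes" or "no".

no

Instant-runoff — R1 R 62, S 9, Q 42, P 36 (S out); R2 R 71, Q 42, P 36 (P out); R3 R 100, Q 49 (R winner). Winner: R.
Borda — scores: R 233, S 265, Q 179, P 217. Winner: S.
The two methods disagree.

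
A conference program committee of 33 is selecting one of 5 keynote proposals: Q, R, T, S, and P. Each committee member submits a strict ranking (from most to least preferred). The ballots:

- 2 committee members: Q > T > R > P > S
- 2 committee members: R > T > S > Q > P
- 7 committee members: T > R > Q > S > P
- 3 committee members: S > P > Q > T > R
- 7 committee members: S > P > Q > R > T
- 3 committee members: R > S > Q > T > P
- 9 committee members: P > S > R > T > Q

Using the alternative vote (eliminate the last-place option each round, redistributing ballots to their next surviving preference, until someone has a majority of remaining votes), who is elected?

S

Round 1: Q 2, R 5, T 7, S 10, P 9. Eliminate Q.
Round 2: R 5, T 9, S 10, P 9. Eliminate R.
Round 3: T 11, S 13, P 9. Eliminate P.
Round 4: T 11, S 22. S has a majority.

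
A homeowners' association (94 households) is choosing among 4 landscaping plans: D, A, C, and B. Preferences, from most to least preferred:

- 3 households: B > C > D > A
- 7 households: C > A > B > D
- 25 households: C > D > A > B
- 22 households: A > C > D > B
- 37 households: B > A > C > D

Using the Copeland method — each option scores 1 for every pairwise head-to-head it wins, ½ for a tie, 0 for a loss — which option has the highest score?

A

D: ties B; loses to A and C → score 0.5.
A: beats D, C, and B → score 3.
C: beats D and B; loses to A → score 2.
B: ties D; loses to A and C → score 0.5.
A has the best pairwise record.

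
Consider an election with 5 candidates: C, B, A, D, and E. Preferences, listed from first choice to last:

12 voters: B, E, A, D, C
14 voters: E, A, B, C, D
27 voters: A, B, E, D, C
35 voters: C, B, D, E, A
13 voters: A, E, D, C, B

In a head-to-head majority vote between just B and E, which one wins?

Voters preferring B to E: 74; preferring E to B: 27.
B wins the head-to-head.

B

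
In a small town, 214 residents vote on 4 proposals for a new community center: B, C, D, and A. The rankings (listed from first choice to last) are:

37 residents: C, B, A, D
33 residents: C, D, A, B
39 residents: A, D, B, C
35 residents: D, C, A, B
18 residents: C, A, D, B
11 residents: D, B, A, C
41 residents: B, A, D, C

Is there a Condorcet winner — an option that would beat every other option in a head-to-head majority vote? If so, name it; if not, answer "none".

Checking pairwise contests:
C beats B 123–91.
D beats C 126–88.
A beats D 135–79.
C beats A 123–91.
Every option loses at least one head-to-head, so there is no Condorcet winner.

none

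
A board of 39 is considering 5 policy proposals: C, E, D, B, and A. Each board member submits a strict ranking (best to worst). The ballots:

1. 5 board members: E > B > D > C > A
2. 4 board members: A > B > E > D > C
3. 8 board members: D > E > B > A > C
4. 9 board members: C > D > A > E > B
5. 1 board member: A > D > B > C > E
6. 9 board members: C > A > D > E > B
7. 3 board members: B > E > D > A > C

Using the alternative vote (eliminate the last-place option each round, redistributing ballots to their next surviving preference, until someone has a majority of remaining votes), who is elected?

E

Round 1: C 18, E 5, D 8, B 3, A 5. Eliminate B.
Round 2: C 18, E 8, D 8, A 5. Eliminate A.
Round 3: C 18, E 12, D 9. Eliminate D.
Round 4: C 19, E 20. E has a majority.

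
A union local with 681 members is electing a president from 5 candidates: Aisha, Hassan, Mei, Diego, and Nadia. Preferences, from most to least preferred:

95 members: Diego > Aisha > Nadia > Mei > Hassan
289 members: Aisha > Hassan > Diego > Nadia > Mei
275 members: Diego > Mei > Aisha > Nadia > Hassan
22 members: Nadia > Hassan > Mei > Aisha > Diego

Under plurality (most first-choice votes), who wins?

Diego

First-place votes: Aisha 289, Hassan 0, Mei 0, Diego 370, Nadia 22.
Diego has the most first-place votes.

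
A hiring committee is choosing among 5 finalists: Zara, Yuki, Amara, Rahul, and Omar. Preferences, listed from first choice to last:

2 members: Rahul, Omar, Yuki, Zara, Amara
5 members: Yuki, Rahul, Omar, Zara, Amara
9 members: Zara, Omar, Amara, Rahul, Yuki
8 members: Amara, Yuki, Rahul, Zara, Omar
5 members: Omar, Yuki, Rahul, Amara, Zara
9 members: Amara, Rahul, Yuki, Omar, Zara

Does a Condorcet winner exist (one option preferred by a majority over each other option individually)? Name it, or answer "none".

none

Checking pairwise contests:
Yuki beats Zara 29–9.
Amara beats Yuki 26–12.
Omar beats Amara 21–17.
Amara beats Rahul 26–12.
Yuki beats Omar 22–16.
Every option loses at least one head-to-head, so there is no Condorcet winner.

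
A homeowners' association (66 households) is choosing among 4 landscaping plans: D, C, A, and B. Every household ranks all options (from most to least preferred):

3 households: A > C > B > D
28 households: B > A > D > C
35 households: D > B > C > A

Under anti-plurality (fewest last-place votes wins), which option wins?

Last-place votes: D 3, C 28, A 35, B 0.
B is ranked last by the fewest voters, so B wins.

B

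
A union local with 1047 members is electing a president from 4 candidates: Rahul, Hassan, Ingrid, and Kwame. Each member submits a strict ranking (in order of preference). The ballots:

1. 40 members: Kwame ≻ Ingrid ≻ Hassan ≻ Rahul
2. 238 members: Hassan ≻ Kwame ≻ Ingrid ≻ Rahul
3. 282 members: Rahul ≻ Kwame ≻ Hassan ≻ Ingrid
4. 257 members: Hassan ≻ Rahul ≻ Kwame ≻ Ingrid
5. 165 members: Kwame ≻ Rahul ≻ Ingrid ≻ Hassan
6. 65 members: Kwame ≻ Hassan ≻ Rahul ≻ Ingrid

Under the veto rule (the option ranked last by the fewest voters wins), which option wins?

Last-place votes: Rahul 278, Hassan 165, Ingrid 604, Kwame 0.
Kwame is ranked last by the fewest voters, so Kwame wins.

Kwame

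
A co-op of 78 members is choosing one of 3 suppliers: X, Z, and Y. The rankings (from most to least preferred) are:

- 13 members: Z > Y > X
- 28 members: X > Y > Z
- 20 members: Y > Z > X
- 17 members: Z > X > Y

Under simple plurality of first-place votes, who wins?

Z

First-place votes: X 28, Z 30, Y 20.
Z has the most first-place votes.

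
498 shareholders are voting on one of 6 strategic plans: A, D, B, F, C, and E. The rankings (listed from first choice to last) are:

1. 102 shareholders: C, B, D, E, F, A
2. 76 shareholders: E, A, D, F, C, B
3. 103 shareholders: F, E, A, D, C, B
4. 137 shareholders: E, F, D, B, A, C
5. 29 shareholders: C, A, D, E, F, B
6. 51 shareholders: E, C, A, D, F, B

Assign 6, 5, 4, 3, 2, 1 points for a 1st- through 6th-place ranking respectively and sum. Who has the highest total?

A: 102·1 + 76·5 + 103·4 + 137·2 + 29·5 + 51·4 = 1517
D: 102·4 + 76·4 + 103·3 + 137·4 + 29·4 + 51·3 = 1838
B: 102·5 + 76·1 + 103·1 + 137·3 + 29·1 + 51·1 = 1180
F: 102·2 + 76·3 + 103·6 + 137·5 + 29·2 + 51·2 = 1895
C: 102·6 + 76·2 + 103·2 + 137·1 + 29·6 + 51·5 = 1536
E: 102·3 + 76·6 + 103·5 + 137·6 + 29·3 + 51·6 = 2492
E has the highest Borda score (2492).

E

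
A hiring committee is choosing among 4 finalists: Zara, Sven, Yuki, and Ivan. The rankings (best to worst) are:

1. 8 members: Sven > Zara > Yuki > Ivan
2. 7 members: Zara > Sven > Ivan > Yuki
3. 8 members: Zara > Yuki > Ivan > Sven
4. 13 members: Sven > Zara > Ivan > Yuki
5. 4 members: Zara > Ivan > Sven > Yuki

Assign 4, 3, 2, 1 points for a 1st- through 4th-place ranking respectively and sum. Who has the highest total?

Zara

Zara: 8·3 + 7·4 + 8·4 + 13·3 + 4·4 = 139
Sven: 8·4 + 7·3 + 8·1 + 13·4 + 4·2 = 121
Yuki: 8·2 + 7·1 + 8·3 + 13·1 + 4·1 = 64
Ivan: 8·1 + 7·2 + 8·2 + 13·2 + 4·3 = 76
Zara has the highest Borda score (139).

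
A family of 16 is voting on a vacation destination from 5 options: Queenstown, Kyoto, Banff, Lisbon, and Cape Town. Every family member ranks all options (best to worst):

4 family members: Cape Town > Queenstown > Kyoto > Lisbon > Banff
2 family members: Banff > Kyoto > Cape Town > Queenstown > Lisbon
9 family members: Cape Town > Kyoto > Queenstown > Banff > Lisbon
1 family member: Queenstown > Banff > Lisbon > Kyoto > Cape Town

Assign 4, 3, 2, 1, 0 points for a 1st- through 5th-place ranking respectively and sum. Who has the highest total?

Queenstown: 4·3 + 2·1 + 9·2 + 1·4 = 36
Kyoto: 4·2 + 2·3 + 9·3 + 1·1 = 42
Banff: 4·0 + 2·4 + 9·1 + 1·3 = 20
Lisbon: 4·1 + 2·0 + 9·0 + 1·2 = 6
Cape Town: 4·4 + 2·2 + 9·4 + 1·0 = 56
Cape Town has the highest Borda score (56).

Cape Town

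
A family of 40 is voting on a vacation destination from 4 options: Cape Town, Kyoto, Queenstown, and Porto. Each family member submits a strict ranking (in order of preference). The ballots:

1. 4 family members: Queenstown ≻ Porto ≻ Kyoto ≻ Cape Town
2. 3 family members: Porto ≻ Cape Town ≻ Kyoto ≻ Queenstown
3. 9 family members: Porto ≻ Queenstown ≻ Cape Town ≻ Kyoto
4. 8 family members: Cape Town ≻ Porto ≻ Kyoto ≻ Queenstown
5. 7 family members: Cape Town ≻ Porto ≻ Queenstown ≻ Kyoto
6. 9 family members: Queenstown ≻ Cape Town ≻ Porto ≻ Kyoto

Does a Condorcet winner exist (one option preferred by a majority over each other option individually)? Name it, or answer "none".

none

Checking pairwise contests:
Queenstown beats Cape Town 22–18.
Cape Town beats Kyoto 36–4.
Porto beats Queenstown 27–13.
Cape Town beats Porto 24–16.
Every option loses at least one head-to-head, so there is no Condorcet winner.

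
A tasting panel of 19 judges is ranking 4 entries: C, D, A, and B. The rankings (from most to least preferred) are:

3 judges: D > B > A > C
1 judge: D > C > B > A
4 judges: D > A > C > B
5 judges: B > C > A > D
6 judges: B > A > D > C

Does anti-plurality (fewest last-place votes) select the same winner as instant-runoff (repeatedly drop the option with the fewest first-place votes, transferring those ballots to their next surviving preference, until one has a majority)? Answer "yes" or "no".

no

Anti-plurality — last-place votes: C 9, D 5, A 1, B 4. Winner: A.
Instant-runoff — R1 C 0, D 8, A 0, B 11 (B winner). Winner: B.
The two methods disagree.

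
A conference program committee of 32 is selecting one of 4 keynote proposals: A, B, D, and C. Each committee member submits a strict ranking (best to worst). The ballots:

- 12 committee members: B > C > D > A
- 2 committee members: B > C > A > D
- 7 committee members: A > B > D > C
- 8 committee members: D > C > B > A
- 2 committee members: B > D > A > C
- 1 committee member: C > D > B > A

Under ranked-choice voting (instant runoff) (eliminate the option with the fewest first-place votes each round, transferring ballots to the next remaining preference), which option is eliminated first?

C

Round 1: A 7, B 16, D 8, C 1. Eliminate C.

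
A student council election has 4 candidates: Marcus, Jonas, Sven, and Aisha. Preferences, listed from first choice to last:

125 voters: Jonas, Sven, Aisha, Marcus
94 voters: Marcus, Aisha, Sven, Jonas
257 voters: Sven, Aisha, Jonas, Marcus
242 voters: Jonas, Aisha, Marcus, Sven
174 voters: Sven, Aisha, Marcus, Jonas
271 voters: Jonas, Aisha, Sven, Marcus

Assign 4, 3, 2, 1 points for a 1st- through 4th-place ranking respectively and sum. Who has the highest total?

Marcus: 125·1 + 94·4 + 257·1 + 242·2 + 174·2 + 271·1 = 1861
Jonas: 125·4 + 94·1 + 257·2 + 242·4 + 174·1 + 271·4 = 3334
Sven: 125·3 + 94·2 + 257·4 + 242·1 + 174·4 + 271·2 = 3071
Aisha: 125·2 + 94·3 + 257·3 + 242·3 + 174·3 + 271·3 = 3364
Aisha has the highest Borda score (3364).

Aisha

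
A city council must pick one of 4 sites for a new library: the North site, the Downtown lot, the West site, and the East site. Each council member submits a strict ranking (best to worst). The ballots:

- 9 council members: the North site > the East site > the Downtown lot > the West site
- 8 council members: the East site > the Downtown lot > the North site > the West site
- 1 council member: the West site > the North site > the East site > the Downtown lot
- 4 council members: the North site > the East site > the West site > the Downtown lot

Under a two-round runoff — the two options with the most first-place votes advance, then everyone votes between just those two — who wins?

Round 1 first-place votes: the North site 13, the Downtown lot 0, the West site 1, the East site 8.
the North site and the East site advance.
Runoff: the North site is preferred to the East site by 14 voters; the East site by 8.
the North site wins the runoff.

the North site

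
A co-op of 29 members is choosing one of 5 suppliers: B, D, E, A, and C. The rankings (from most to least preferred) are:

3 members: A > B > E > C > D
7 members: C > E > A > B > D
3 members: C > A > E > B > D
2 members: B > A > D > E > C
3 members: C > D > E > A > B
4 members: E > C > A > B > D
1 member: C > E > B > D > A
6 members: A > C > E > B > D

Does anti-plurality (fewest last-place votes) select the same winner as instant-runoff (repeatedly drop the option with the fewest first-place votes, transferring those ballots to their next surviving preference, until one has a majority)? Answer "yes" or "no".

Anti-plurality — last-place votes: B 3, D 23, E 0, A 1, C 2. Winner: E.
Instant-runoff — R1 B 2, D 0, E 4, A 9, C 14 (D out); R2 B 2, E 4, A 9, C 14 (B out); R3 E 4, A 11, C 14 (E out); R4 A 11, C 18 (C winner). Winner: C.
The two methods disagree.

no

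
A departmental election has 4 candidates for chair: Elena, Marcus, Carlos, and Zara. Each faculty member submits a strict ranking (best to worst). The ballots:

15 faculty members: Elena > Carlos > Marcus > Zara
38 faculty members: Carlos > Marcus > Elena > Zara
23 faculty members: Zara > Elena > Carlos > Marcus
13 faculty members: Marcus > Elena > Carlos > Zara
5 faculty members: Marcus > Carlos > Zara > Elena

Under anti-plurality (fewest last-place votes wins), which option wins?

Last-place votes: Elena 5, Marcus 23, Carlos 0, Zara 66.
Carlos is ranked last by the fewest voters, so Carlos wins.

Carlos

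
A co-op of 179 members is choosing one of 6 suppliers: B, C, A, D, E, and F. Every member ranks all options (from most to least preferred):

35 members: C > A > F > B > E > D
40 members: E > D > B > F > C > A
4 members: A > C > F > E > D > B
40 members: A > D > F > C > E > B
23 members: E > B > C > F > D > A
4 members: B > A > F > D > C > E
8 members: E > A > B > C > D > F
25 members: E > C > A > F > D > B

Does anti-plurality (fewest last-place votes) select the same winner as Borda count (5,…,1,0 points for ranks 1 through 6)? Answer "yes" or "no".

Anti-plurality — last-place votes: B 69, C 0, A 63, D 35, E 4, F 8. Winner: C.
Borda — scores: B 326, C 500, A 483, D 388, E 563, F 425. Winner: E.
The two methods disagree.

no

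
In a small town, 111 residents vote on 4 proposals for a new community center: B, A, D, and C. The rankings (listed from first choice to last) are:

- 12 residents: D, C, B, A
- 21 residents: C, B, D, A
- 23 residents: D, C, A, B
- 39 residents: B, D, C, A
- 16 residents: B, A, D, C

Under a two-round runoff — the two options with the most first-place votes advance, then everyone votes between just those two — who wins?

B

Round 1 first-place votes: B 55, A 0, D 35, C 21.
B and D advance.
Runoff: B is preferred to D by 76 voters; D by 35.
B wins the runoff.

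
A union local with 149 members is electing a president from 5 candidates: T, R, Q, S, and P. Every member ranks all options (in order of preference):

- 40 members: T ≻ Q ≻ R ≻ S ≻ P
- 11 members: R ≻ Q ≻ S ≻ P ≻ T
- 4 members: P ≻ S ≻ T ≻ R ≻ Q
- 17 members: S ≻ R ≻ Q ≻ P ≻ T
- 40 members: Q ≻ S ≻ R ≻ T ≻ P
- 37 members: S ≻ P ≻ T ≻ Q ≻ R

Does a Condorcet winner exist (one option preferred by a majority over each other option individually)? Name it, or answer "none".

Checking pairwise contests:
S beats T 109–40.
T beats R 81–68.
T beats Q 81–68.
Q beats S 91–58.
T beats P 80–69.
Every option loses at least one head-to-head, so there is no Condorcet winner.

none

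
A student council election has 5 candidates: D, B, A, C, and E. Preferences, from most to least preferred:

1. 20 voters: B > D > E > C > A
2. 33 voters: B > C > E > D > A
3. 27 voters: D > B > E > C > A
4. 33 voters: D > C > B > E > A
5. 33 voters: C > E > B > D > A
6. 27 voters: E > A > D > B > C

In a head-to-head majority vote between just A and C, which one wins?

C

Voters preferring A to C: 27; preferring C to A: 146.
C wins the head-to-head.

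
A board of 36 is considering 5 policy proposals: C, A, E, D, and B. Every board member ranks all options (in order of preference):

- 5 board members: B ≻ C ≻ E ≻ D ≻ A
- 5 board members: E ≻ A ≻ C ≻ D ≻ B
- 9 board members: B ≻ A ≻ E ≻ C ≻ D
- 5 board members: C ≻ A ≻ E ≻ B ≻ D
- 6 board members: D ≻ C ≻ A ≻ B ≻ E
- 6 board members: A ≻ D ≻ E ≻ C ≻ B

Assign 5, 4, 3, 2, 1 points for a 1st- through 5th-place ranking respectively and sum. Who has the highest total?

A

C: 5·4 + 5·3 + 9·2 + 5·5 + 6·4 + 6·2 = 114
A: 5·1 + 5·4 + 9·4 + 5·4 + 6·3 + 6·5 = 129
E: 5·3 + 5·5 + 9·3 + 5·3 + 6·1 + 6·3 = 106
D: 5·2 + 5·2 + 9·1 + 5·1 + 6·5 + 6·4 = 88
B: 5·5 + 5·1 + 9·5 + 5·2 + 6·2 + 6·1 = 103
A has the highest Borda score (129).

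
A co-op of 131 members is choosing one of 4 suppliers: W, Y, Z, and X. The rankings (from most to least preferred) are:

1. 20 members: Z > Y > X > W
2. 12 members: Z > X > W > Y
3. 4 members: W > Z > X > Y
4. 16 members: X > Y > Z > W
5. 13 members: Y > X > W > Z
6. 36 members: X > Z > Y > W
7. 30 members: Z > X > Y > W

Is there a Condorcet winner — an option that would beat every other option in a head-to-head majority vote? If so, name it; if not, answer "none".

Z

Z vs W: 114–17 for Z.
Z vs Y: 102–29 for Z.
Z vs X: 66–65 for Z.
Z beats every other option head-to-head.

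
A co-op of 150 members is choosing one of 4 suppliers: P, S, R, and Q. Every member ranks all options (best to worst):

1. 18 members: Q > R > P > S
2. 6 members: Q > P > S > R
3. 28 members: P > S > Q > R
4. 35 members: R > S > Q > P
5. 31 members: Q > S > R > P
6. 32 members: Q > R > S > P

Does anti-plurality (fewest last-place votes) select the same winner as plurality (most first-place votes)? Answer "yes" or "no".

Anti-plurality — last-place votes: P 98, S 18, R 34, Q 0. Winner: Q.
Plurality — first-place votes: P 28, S 0, R 35, Q 87. Winner: Q.
The two methods agree.

yes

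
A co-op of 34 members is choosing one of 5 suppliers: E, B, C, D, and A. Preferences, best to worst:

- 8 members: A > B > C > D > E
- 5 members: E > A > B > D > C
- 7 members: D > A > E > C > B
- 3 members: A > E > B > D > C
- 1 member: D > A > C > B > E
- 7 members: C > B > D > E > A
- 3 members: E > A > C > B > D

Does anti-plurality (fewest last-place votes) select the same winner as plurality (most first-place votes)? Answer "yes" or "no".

no

Anti-plurality — last-place votes: E 9, B 7, C 8, D 3, A 7. Winner: D.
Plurality — first-place votes: E 8, B 0, C 7, D 8, A 11. Winner: A.
The two methods disagree.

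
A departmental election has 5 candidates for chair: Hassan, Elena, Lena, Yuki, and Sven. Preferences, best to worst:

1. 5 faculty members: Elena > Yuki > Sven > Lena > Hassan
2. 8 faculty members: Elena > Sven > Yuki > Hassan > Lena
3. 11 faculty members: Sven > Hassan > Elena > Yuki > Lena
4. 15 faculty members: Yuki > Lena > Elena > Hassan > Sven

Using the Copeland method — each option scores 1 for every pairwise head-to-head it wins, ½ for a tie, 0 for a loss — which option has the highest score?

Elena

Hassan: loses to Elena, Lena, Yuki, and Sven → score 0.
Elena: beats Hassan, Lena, Yuki, and Sven → score 4.
Lena: beats Hassan; loses to Elena, Yuki, and Sven → score 1.
Yuki: beats Hassan, Lena, and Sven; loses to Elena → score 3.
Sven: beats Hassan and Lena; loses to Elena and Yuki → score 2.
Elena has the best pairwise record.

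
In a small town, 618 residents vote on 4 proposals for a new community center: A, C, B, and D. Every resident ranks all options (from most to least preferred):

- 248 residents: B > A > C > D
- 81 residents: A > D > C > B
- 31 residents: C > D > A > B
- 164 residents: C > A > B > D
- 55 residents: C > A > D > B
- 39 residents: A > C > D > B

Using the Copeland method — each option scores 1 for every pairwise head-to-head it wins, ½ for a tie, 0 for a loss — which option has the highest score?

A: beats C, B, and D → score 3.
C: beats B and D; loses to A → score 2.
B: beats D; loses to A and C → score 1.
D: loses to A, C, and B → score 0.
A has the best pairwise record.

A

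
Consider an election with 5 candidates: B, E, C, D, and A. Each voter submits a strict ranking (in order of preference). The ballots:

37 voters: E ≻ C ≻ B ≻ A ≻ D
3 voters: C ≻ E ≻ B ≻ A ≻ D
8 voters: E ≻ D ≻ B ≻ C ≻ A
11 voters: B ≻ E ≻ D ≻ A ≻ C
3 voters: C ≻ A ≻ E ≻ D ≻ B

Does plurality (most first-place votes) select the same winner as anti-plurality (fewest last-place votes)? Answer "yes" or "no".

yes

Plurality — first-place votes: B 11, E 45, C 6, D 0, A 0. Winner: E.
Anti-plurality — last-place votes: B 3, E 0, C 11, D 40, A 8. Winner: E.
The two methods agree.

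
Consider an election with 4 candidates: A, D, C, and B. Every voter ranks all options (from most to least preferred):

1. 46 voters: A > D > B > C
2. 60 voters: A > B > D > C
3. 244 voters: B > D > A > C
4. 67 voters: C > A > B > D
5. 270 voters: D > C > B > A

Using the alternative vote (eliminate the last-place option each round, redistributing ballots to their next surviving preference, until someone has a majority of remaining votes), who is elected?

B

Round 1: A 106, D 270, C 67, B 244. Eliminate C.
Round 2: A 173, D 270, B 244. Eliminate A.
Round 3: D 316, B 371. B has a majority.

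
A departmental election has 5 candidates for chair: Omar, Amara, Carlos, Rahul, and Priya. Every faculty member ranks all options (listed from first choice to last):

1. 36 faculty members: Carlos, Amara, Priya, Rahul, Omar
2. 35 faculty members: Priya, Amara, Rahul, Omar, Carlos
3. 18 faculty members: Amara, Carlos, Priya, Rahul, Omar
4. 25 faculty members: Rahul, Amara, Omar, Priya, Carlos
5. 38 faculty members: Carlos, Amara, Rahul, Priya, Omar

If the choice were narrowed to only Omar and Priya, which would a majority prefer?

Priya

Voters preferring Omar to Priya: 25; preferring Priya to Omar: 127.
Priya wins the head-to-head.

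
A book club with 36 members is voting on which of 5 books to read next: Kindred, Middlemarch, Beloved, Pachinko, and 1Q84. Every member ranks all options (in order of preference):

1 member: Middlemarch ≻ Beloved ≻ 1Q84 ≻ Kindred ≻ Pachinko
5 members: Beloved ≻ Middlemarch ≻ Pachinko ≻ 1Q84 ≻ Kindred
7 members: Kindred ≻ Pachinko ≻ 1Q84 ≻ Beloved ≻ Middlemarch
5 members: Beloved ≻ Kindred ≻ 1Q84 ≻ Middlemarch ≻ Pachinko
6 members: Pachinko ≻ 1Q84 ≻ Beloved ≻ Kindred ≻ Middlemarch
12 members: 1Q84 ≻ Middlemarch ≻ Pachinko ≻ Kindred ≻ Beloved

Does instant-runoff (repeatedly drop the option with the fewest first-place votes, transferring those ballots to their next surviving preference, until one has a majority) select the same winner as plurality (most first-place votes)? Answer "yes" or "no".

Instant-runoff — R1 Kindred 7, Middlemarch 1, Beloved 10, Pachinko 6, 1Q84 12 (Middlemarch out); R2 Kindred 7, Beloved 11, Pachinko 6, 1Q84 12 (Pachinko out); R3 Kindred 7, Beloved 11, 1Q84 18 (Kindred out); R4 Beloved 11, 1Q84 25 (1Q84 winner). Winner: 1Q84.
Plurality — first-place votes: Kindred 7, Middlemarch 1, Beloved 10, Pachinko 6, 1Q84 12. Winner: 1Q84.
The two methods agree.

yes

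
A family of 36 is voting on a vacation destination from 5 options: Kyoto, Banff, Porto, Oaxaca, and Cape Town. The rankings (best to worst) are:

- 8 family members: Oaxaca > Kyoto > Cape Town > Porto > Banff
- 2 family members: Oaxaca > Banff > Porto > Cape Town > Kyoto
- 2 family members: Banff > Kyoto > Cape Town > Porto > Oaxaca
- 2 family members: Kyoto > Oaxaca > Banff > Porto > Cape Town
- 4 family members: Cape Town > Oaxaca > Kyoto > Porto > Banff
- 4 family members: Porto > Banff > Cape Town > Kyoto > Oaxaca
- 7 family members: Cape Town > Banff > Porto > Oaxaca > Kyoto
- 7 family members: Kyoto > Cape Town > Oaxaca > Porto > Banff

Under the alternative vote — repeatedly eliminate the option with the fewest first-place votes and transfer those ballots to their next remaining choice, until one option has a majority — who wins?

Kyoto

Round 1: Kyoto 9, Banff 2, Porto 4, Oaxaca 10, Cape Town 11. Eliminate Banff.
Round 2: Kyoto 11, Porto 4, Oaxaca 10, Cape Town 11. Eliminate Porto.
Round 3: Kyoto 11, Oaxaca 10, Cape Town 15. Eliminate Oaxaca.
Round 4: Kyoto 19, Cape Town 17. Kyoto has a majority.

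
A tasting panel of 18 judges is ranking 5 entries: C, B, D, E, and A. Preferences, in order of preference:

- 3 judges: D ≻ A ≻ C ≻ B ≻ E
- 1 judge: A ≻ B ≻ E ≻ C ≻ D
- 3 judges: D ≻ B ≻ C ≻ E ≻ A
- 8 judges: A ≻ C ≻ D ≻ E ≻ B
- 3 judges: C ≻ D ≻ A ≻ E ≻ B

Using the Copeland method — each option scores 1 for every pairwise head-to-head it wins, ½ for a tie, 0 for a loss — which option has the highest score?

C: beats B, D, and E; loses to A → score 3.
B: loses to C, D, E, and A → score 0.
D: beats B and E; ties A; loses to C → score 2.5.
E: beats B; loses to C, D, and A → score 1.
A: beats C, B, and E; ties D → score 3.5.
A has the best pairwise record.

A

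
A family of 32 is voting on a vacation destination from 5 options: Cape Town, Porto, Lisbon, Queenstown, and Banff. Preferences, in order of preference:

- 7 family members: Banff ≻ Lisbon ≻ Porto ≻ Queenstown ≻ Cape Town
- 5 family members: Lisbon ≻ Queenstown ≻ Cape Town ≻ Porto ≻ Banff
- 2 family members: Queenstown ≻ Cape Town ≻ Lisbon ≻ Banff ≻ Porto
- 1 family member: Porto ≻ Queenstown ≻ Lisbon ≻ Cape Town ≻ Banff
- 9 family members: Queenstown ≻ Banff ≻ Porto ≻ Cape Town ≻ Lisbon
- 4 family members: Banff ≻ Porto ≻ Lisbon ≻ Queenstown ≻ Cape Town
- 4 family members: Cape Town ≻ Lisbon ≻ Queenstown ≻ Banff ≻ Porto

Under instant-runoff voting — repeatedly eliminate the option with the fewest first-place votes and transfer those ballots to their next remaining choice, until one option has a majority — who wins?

Queenstown

Round 1: Cape Town 4, Porto 1, Lisbon 5, Queenstown 11, Banff 11. Eliminate Porto.
Round 2: Cape Town 4, Lisbon 5, Queenstown 12, Banff 11. Eliminate Cape Town.
Round 3: Lisbon 9, Queenstown 12, Banff 11. Eliminate Lisbon.
Round 4: Queenstown 21, Banff 11. Queenstown has a majority.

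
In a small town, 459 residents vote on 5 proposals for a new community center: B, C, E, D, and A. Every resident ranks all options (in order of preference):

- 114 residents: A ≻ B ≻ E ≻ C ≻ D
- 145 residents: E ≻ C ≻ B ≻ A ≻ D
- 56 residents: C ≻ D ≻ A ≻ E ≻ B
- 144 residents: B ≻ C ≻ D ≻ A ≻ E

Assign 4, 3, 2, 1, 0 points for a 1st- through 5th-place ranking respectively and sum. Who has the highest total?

B

B: 114·3 + 145·2 + 56·0 + 144·4 = 1208
C: 114·1 + 145·3 + 56·4 + 144·3 = 1205
E: 114·2 + 145·4 + 56·1 + 144·0 = 864
D: 114·0 + 145·0 + 56·3 + 144·2 = 456
A: 114·4 + 145·1 + 56·2 + 144·1 = 857
B has the highest Borda score (1208).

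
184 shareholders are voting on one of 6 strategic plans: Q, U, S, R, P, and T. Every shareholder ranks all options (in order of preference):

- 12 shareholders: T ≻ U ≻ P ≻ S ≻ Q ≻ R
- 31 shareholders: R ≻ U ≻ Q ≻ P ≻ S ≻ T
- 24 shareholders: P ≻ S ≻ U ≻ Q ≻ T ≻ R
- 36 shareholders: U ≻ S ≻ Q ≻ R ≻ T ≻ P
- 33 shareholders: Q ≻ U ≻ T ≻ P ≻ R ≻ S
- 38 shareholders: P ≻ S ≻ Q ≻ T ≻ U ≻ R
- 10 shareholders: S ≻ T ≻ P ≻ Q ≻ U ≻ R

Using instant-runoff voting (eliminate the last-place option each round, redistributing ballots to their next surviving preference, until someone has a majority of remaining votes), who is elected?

U

Round 1: Q 33, U 36, S 10, R 31, P 62, T 12. Eliminate S.
Round 2: Q 33, U 36, R 31, P 62, T 22. Eliminate T.
Round 3: Q 33, U 48, R 31, P 72. Eliminate R.
Round 4: Q 33, U 79, P 72. Eliminate Q.
Round 5: U 112, P 72. U has a majority.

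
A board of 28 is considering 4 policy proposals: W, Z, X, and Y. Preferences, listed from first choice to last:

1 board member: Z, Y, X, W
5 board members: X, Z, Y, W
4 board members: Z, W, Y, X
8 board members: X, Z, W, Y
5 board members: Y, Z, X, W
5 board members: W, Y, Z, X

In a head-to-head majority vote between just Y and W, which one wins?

Voters preferring Y to W: 11; preferring W to Y: 17.
W wins the head-to-head.

W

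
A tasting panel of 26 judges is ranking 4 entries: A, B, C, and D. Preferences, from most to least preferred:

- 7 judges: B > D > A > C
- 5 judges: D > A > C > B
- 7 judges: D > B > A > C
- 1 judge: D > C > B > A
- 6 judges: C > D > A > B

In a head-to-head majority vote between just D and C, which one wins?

Voters preferring D to C: 20; preferring C to D: 6.
D wins the head-to-head.

D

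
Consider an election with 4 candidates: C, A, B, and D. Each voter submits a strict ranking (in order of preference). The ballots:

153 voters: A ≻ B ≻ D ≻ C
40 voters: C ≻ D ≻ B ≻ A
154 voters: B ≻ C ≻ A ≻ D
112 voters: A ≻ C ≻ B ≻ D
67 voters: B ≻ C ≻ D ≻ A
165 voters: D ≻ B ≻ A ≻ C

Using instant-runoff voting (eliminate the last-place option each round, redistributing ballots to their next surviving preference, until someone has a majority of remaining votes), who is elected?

Round 1: C 40, A 265, B 221, D 165. Eliminate C.
Round 2: A 265, B 221, D 205. Eliminate D.
Round 3: A 265, B 426. B has a majority.

B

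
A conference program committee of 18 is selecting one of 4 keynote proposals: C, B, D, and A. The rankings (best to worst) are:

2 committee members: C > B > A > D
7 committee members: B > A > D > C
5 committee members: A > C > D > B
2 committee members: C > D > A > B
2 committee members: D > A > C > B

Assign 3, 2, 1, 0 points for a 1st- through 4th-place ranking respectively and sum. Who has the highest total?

C: 2·3 + 7·0 + 5·2 + 2·3 + 2·1 = 24
B: 2·2 + 7·3 + 5·0 + 2·0 + 2·0 = 25
D: 2·0 + 7·1 + 5·1 + 2·2 + 2·3 = 22
A: 2·1 + 7·2 + 5·3 + 2·1 + 2·2 = 37
A has the highest Borda score (37).

A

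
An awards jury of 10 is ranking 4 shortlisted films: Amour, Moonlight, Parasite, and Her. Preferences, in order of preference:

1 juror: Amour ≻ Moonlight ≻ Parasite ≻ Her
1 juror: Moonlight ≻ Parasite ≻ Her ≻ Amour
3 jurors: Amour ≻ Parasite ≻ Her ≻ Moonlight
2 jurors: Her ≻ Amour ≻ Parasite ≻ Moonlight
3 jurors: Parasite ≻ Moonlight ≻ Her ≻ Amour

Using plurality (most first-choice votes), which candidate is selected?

First-place votes: Amour 4, Moonlight 1, Parasite 3, Her 2.
Amour has the most first-place votes.

Amour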